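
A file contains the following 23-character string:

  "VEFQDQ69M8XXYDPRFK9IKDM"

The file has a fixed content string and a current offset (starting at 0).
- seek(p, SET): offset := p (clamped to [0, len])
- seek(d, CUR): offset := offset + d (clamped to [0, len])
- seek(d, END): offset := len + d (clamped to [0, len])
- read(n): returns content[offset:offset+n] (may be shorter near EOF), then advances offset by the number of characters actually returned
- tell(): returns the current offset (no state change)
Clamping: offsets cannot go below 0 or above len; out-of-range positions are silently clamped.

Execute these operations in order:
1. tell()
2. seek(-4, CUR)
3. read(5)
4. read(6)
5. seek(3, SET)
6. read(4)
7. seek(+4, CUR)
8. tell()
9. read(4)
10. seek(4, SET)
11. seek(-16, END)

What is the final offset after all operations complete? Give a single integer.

Answer: 7

Derivation:
After 1 (tell()): offset=0
After 2 (seek(-4, CUR)): offset=0
After 3 (read(5)): returned 'VEFQD', offset=5
After 4 (read(6)): returned 'Q69M8X', offset=11
After 5 (seek(3, SET)): offset=3
After 6 (read(4)): returned 'QDQ6', offset=7
After 7 (seek(+4, CUR)): offset=11
After 8 (tell()): offset=11
After 9 (read(4)): returned 'XYDP', offset=15
After 10 (seek(4, SET)): offset=4
After 11 (seek(-16, END)): offset=7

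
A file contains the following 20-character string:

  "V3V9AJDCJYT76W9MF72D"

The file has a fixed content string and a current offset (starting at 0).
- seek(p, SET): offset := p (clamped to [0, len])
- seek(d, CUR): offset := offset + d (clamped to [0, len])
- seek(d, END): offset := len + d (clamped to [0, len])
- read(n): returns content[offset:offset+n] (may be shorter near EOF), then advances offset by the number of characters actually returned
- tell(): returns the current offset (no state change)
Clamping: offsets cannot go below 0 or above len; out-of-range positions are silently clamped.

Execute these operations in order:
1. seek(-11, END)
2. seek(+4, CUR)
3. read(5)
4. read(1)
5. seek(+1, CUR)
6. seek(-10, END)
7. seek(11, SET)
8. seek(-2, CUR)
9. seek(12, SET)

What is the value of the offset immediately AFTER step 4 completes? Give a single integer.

After 1 (seek(-11, END)): offset=9
After 2 (seek(+4, CUR)): offset=13
After 3 (read(5)): returned 'W9MF7', offset=18
After 4 (read(1)): returned '2', offset=19

Answer: 19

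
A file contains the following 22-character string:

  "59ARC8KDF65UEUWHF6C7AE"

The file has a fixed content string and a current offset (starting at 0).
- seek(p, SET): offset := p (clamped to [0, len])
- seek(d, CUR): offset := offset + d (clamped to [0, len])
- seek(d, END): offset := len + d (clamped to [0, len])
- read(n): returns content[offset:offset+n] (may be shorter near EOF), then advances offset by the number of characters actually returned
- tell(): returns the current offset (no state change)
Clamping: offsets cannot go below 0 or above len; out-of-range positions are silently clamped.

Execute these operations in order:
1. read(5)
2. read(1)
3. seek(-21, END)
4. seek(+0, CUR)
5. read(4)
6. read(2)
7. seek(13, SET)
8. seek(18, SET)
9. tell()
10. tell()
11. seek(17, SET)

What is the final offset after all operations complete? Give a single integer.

After 1 (read(5)): returned '59ARC', offset=5
After 2 (read(1)): returned '8', offset=6
After 3 (seek(-21, END)): offset=1
After 4 (seek(+0, CUR)): offset=1
After 5 (read(4)): returned '9ARC', offset=5
After 6 (read(2)): returned '8K', offset=7
After 7 (seek(13, SET)): offset=13
After 8 (seek(18, SET)): offset=18
After 9 (tell()): offset=18
After 10 (tell()): offset=18
After 11 (seek(17, SET)): offset=17

Answer: 17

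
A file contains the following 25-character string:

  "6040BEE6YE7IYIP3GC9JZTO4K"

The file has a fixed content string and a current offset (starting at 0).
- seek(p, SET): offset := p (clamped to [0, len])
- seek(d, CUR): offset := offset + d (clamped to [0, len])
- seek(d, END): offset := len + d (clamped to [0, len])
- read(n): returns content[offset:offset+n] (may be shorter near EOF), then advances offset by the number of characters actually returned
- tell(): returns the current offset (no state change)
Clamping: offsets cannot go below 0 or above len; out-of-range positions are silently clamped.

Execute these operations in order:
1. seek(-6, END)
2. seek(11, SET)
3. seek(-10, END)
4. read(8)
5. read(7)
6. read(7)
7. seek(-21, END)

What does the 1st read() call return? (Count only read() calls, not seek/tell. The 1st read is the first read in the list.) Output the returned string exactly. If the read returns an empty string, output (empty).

Answer: 3GC9JZTO

Derivation:
After 1 (seek(-6, END)): offset=19
After 2 (seek(11, SET)): offset=11
After 3 (seek(-10, END)): offset=15
After 4 (read(8)): returned '3GC9JZTO', offset=23
After 5 (read(7)): returned '4K', offset=25
After 6 (read(7)): returned '', offset=25
After 7 (seek(-21, END)): offset=4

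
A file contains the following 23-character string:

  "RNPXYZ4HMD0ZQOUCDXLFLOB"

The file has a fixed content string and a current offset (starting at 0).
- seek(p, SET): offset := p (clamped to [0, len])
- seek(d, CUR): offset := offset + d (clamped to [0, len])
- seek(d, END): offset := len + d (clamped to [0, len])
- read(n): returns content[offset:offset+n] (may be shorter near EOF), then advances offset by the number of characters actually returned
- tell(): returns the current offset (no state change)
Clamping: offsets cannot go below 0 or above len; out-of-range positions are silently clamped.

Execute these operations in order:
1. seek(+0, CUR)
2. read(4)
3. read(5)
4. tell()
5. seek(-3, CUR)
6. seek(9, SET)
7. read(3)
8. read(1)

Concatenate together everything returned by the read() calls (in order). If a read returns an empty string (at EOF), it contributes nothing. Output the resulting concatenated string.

After 1 (seek(+0, CUR)): offset=0
After 2 (read(4)): returned 'RNPX', offset=4
After 3 (read(5)): returned 'YZ4HM', offset=9
After 4 (tell()): offset=9
After 5 (seek(-3, CUR)): offset=6
After 6 (seek(9, SET)): offset=9
After 7 (read(3)): returned 'D0Z', offset=12
After 8 (read(1)): returned 'Q', offset=13

Answer: RNPXYZ4HMD0ZQ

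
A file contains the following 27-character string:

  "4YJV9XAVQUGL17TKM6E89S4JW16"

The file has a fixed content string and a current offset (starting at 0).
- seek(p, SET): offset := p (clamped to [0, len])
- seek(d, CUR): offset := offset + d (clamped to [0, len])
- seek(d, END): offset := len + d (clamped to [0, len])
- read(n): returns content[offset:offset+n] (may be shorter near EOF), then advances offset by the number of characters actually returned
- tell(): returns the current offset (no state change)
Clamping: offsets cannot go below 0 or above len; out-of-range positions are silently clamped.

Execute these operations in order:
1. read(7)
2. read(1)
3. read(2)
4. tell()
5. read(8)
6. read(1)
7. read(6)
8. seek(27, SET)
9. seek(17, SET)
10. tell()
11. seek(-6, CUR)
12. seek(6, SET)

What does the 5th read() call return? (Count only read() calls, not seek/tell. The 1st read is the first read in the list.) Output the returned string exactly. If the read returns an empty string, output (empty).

Answer: E

Derivation:
After 1 (read(7)): returned '4YJV9XA', offset=7
After 2 (read(1)): returned 'V', offset=8
After 3 (read(2)): returned 'QU', offset=10
After 4 (tell()): offset=10
After 5 (read(8)): returned 'GL17TKM6', offset=18
After 6 (read(1)): returned 'E', offset=19
After 7 (read(6)): returned '89S4JW', offset=25
After 8 (seek(27, SET)): offset=27
After 9 (seek(17, SET)): offset=17
After 10 (tell()): offset=17
After 11 (seek(-6, CUR)): offset=11
After 12 (seek(6, SET)): offset=6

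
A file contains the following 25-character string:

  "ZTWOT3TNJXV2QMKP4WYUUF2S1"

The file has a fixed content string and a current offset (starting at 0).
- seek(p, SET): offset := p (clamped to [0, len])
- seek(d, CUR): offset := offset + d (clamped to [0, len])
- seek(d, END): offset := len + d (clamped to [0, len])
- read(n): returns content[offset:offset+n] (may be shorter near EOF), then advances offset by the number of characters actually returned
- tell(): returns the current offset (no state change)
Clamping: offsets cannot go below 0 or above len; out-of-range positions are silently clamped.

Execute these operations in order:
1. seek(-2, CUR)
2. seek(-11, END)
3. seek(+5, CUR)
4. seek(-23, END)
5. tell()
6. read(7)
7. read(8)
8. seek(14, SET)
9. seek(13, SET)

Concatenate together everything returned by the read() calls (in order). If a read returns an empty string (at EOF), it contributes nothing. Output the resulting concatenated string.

After 1 (seek(-2, CUR)): offset=0
After 2 (seek(-11, END)): offset=14
After 3 (seek(+5, CUR)): offset=19
After 4 (seek(-23, END)): offset=2
After 5 (tell()): offset=2
After 6 (read(7)): returned 'WOT3TNJ', offset=9
After 7 (read(8)): returned 'XV2QMKP4', offset=17
After 8 (seek(14, SET)): offset=14
After 9 (seek(13, SET)): offset=13

Answer: WOT3TNJXV2QMKP4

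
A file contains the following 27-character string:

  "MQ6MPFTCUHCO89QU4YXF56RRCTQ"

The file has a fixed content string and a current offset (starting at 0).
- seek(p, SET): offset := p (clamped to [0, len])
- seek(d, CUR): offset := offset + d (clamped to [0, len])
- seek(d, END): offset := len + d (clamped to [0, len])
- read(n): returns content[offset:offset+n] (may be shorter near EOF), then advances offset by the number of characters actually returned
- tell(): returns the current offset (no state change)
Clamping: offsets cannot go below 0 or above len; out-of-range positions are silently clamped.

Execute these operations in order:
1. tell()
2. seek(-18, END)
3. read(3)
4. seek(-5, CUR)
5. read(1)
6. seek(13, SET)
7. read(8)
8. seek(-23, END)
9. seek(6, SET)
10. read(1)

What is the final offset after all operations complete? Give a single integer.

Answer: 7

Derivation:
After 1 (tell()): offset=0
After 2 (seek(-18, END)): offset=9
After 3 (read(3)): returned 'HCO', offset=12
After 4 (seek(-5, CUR)): offset=7
After 5 (read(1)): returned 'C', offset=8
After 6 (seek(13, SET)): offset=13
After 7 (read(8)): returned '9QU4YXF5', offset=21
After 8 (seek(-23, END)): offset=4
After 9 (seek(6, SET)): offset=6
After 10 (read(1)): returned 'T', offset=7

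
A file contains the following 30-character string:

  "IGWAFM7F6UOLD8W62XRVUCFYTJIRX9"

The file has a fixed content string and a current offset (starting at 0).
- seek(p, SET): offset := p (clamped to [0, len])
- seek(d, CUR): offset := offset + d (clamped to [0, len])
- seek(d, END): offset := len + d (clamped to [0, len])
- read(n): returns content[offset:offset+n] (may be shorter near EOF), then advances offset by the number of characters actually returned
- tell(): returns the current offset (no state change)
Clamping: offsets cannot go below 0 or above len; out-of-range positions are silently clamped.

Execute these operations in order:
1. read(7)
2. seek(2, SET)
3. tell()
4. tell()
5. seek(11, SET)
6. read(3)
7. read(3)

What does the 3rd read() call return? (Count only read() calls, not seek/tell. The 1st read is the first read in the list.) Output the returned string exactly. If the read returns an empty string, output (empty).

After 1 (read(7)): returned 'IGWAFM7', offset=7
After 2 (seek(2, SET)): offset=2
After 3 (tell()): offset=2
After 4 (tell()): offset=2
After 5 (seek(11, SET)): offset=11
After 6 (read(3)): returned 'LD8', offset=14
After 7 (read(3)): returned 'W62', offset=17

Answer: W62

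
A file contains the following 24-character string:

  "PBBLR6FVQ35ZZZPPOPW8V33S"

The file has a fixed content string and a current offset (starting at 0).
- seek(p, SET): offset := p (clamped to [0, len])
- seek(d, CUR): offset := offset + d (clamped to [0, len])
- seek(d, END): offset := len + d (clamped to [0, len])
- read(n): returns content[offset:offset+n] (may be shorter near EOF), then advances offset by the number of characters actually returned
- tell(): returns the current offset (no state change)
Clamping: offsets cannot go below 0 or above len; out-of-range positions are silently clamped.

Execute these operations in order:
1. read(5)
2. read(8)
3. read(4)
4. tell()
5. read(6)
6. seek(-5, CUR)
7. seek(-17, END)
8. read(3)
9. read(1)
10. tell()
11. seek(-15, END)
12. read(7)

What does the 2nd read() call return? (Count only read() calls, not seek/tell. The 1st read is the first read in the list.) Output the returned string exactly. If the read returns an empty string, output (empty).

After 1 (read(5)): returned 'PBBLR', offset=5
After 2 (read(8)): returned '6FVQ35ZZ', offset=13
After 3 (read(4)): returned 'ZPPO', offset=17
After 4 (tell()): offset=17
After 5 (read(6)): returned 'PW8V33', offset=23
After 6 (seek(-5, CUR)): offset=18
After 7 (seek(-17, END)): offset=7
After 8 (read(3)): returned 'VQ3', offset=10
After 9 (read(1)): returned '5', offset=11
After 10 (tell()): offset=11
After 11 (seek(-15, END)): offset=9
After 12 (read(7)): returned '35ZZZPP', offset=16

Answer: 6FVQ35ZZ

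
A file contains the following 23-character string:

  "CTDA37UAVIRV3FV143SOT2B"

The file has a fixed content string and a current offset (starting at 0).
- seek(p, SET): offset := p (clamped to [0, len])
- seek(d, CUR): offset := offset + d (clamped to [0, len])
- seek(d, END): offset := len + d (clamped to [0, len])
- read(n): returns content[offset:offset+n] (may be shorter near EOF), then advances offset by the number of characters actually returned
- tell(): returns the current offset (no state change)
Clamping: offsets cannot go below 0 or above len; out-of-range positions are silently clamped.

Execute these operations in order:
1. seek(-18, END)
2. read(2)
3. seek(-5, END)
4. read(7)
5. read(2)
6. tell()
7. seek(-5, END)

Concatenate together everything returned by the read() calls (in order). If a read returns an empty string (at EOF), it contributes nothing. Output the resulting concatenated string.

After 1 (seek(-18, END)): offset=5
After 2 (read(2)): returned '7U', offset=7
After 3 (seek(-5, END)): offset=18
After 4 (read(7)): returned 'SOT2B', offset=23
After 5 (read(2)): returned '', offset=23
After 6 (tell()): offset=23
After 7 (seek(-5, END)): offset=18

Answer: 7USOT2B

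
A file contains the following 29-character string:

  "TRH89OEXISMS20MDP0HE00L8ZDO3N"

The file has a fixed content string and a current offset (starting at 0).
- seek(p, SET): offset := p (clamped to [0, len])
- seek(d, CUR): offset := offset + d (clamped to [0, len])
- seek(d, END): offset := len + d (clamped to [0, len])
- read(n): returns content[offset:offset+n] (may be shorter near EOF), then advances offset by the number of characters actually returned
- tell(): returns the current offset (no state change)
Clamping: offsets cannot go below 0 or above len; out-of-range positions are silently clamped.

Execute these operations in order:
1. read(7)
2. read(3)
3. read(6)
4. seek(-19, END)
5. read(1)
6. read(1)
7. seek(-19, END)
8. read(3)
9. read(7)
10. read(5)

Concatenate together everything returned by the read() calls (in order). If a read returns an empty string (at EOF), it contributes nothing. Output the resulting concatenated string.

After 1 (read(7)): returned 'TRH89OE', offset=7
After 2 (read(3)): returned 'XIS', offset=10
After 3 (read(6)): returned 'MS20MD', offset=16
After 4 (seek(-19, END)): offset=10
After 5 (read(1)): returned 'M', offset=11
After 6 (read(1)): returned 'S', offset=12
After 7 (seek(-19, END)): offset=10
After 8 (read(3)): returned 'MS2', offset=13
After 9 (read(7)): returned '0MDP0HE', offset=20
After 10 (read(5)): returned '00L8Z', offset=25

Answer: TRH89OEXISMS20MDMSMS20MDP0HE00L8Z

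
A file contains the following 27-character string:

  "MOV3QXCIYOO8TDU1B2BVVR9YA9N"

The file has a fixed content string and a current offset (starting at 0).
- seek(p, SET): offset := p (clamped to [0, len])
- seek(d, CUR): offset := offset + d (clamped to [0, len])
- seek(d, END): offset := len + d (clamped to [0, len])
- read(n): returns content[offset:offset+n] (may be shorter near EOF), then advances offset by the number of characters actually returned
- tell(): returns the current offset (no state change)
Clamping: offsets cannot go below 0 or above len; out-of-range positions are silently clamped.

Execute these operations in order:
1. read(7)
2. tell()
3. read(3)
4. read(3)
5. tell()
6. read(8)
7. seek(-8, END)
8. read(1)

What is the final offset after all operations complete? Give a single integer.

Answer: 20

Derivation:
After 1 (read(7)): returned 'MOV3QXC', offset=7
After 2 (tell()): offset=7
After 3 (read(3)): returned 'IYO', offset=10
After 4 (read(3)): returned 'O8T', offset=13
After 5 (tell()): offset=13
After 6 (read(8)): returned 'DU1B2BVV', offset=21
After 7 (seek(-8, END)): offset=19
After 8 (read(1)): returned 'V', offset=20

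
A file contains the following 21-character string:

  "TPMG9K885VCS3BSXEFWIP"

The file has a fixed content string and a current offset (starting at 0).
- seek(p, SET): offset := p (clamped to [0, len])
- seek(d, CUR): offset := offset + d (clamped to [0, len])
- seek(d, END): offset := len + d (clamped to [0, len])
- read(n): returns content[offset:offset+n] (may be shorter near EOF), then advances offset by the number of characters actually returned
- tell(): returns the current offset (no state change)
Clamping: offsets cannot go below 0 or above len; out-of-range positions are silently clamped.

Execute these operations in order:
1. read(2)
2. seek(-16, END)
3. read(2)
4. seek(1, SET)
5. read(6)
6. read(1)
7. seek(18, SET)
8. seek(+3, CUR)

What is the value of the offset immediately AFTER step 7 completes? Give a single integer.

After 1 (read(2)): returned 'TP', offset=2
After 2 (seek(-16, END)): offset=5
After 3 (read(2)): returned 'K8', offset=7
After 4 (seek(1, SET)): offset=1
After 5 (read(6)): returned 'PMG9K8', offset=7
After 6 (read(1)): returned '8', offset=8
After 7 (seek(18, SET)): offset=18

Answer: 18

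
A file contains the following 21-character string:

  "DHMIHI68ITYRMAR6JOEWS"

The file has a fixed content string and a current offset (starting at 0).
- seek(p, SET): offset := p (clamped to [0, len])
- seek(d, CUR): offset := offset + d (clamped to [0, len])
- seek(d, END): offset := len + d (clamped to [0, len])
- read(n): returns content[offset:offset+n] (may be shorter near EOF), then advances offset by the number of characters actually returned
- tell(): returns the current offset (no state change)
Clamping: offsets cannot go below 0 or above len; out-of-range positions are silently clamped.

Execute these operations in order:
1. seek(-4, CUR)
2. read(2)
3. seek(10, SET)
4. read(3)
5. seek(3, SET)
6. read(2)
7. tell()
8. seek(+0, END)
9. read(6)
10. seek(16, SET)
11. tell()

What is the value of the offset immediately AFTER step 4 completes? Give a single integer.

After 1 (seek(-4, CUR)): offset=0
After 2 (read(2)): returned 'DH', offset=2
After 3 (seek(10, SET)): offset=10
After 4 (read(3)): returned 'YRM', offset=13

Answer: 13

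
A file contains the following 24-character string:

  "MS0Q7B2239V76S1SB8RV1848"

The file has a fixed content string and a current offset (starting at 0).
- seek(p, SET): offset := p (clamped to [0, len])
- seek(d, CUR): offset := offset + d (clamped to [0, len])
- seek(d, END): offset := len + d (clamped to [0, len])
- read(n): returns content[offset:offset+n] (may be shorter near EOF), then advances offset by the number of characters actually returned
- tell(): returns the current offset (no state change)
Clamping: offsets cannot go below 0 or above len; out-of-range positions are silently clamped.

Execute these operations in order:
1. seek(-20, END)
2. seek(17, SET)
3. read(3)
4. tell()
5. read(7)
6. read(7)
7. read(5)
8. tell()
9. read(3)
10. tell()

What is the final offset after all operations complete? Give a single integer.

Answer: 24

Derivation:
After 1 (seek(-20, END)): offset=4
After 2 (seek(17, SET)): offset=17
After 3 (read(3)): returned '8RV', offset=20
After 4 (tell()): offset=20
After 5 (read(7)): returned '1848', offset=24
After 6 (read(7)): returned '', offset=24
After 7 (read(5)): returned '', offset=24
After 8 (tell()): offset=24
After 9 (read(3)): returned '', offset=24
After 10 (tell()): offset=24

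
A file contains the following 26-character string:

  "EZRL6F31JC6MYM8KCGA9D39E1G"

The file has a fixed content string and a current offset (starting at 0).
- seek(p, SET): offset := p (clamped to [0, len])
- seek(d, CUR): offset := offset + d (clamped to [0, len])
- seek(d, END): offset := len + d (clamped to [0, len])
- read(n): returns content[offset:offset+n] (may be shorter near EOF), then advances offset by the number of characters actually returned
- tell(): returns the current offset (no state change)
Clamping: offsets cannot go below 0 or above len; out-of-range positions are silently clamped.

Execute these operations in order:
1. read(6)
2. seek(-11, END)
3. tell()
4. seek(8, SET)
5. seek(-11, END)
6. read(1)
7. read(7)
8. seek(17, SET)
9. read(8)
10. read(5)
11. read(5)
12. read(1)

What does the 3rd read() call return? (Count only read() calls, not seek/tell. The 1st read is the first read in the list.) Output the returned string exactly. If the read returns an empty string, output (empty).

Answer: CGA9D39

Derivation:
After 1 (read(6)): returned 'EZRL6F', offset=6
After 2 (seek(-11, END)): offset=15
After 3 (tell()): offset=15
After 4 (seek(8, SET)): offset=8
After 5 (seek(-11, END)): offset=15
After 6 (read(1)): returned 'K', offset=16
After 7 (read(7)): returned 'CGA9D39', offset=23
After 8 (seek(17, SET)): offset=17
After 9 (read(8)): returned 'GA9D39E1', offset=25
After 10 (read(5)): returned 'G', offset=26
After 11 (read(5)): returned '', offset=26
After 12 (read(1)): returned '', offset=26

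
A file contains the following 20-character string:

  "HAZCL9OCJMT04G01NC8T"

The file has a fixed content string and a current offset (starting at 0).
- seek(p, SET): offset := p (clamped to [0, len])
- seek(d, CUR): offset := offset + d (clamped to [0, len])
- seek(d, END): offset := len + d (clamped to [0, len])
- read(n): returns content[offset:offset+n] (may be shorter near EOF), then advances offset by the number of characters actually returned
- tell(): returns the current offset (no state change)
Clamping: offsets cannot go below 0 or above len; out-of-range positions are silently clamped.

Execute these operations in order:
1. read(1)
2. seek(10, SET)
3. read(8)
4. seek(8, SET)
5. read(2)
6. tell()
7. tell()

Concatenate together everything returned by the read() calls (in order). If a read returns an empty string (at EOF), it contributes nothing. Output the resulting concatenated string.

Answer: HT04G01NCJM

Derivation:
After 1 (read(1)): returned 'H', offset=1
After 2 (seek(10, SET)): offset=10
After 3 (read(8)): returned 'T04G01NC', offset=18
After 4 (seek(8, SET)): offset=8
After 5 (read(2)): returned 'JM', offset=10
After 6 (tell()): offset=10
After 7 (tell()): offset=10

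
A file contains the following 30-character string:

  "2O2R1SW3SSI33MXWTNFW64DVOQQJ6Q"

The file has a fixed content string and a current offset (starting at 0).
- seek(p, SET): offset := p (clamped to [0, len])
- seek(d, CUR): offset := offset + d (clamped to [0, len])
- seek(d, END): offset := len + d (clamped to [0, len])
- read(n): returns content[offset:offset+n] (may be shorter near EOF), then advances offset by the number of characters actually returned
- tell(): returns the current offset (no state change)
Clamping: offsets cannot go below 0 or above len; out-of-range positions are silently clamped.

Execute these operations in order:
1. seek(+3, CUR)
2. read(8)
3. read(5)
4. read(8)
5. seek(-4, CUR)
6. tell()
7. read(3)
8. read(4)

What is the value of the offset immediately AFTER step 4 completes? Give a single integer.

After 1 (seek(+3, CUR)): offset=3
After 2 (read(8)): returned 'R1SW3SSI', offset=11
After 3 (read(5)): returned '33MXW', offset=16
After 4 (read(8)): returned 'TNFW64DV', offset=24

Answer: 24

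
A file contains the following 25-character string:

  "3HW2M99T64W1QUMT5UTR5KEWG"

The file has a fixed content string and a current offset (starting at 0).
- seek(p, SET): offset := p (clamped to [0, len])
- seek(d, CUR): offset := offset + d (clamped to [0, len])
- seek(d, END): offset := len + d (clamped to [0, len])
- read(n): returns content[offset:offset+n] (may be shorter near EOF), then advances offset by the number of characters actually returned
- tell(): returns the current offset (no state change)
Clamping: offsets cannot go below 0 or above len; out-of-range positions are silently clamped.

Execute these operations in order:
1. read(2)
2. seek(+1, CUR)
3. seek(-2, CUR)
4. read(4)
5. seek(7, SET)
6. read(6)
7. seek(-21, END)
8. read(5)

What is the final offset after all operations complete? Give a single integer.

Answer: 9

Derivation:
After 1 (read(2)): returned '3H', offset=2
After 2 (seek(+1, CUR)): offset=3
After 3 (seek(-2, CUR)): offset=1
After 4 (read(4)): returned 'HW2M', offset=5
After 5 (seek(7, SET)): offset=7
After 6 (read(6)): returned 'T64W1Q', offset=13
After 7 (seek(-21, END)): offset=4
After 8 (read(5)): returned 'M99T6', offset=9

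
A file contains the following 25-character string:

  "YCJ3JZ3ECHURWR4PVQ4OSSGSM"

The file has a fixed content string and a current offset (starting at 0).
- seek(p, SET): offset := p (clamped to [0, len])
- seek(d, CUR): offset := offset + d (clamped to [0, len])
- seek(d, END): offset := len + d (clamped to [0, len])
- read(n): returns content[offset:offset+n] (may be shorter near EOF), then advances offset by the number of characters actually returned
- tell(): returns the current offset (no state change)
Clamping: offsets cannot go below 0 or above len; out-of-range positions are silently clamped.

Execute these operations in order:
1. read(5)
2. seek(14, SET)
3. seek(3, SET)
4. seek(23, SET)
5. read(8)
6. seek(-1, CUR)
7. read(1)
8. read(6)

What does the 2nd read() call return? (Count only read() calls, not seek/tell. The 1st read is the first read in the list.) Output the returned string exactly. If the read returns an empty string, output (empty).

Answer: SM

Derivation:
After 1 (read(5)): returned 'YCJ3J', offset=5
After 2 (seek(14, SET)): offset=14
After 3 (seek(3, SET)): offset=3
After 4 (seek(23, SET)): offset=23
After 5 (read(8)): returned 'SM', offset=25
After 6 (seek(-1, CUR)): offset=24
After 7 (read(1)): returned 'M', offset=25
After 8 (read(6)): returned '', offset=25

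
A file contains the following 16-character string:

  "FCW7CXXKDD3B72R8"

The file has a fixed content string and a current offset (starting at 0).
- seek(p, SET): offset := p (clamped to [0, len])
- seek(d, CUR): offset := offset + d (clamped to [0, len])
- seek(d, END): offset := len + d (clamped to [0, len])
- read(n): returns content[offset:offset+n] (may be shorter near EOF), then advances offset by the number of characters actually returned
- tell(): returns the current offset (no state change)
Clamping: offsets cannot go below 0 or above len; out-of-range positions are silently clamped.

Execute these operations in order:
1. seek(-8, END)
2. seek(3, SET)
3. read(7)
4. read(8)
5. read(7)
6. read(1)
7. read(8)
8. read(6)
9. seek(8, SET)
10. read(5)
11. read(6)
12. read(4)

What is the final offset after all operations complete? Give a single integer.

After 1 (seek(-8, END)): offset=8
After 2 (seek(3, SET)): offset=3
After 3 (read(7)): returned '7CXXKDD', offset=10
After 4 (read(8)): returned '3B72R8', offset=16
After 5 (read(7)): returned '', offset=16
After 6 (read(1)): returned '', offset=16
After 7 (read(8)): returned '', offset=16
After 8 (read(6)): returned '', offset=16
After 9 (seek(8, SET)): offset=8
After 10 (read(5)): returned 'DD3B7', offset=13
After 11 (read(6)): returned '2R8', offset=16
After 12 (read(4)): returned '', offset=16

Answer: 16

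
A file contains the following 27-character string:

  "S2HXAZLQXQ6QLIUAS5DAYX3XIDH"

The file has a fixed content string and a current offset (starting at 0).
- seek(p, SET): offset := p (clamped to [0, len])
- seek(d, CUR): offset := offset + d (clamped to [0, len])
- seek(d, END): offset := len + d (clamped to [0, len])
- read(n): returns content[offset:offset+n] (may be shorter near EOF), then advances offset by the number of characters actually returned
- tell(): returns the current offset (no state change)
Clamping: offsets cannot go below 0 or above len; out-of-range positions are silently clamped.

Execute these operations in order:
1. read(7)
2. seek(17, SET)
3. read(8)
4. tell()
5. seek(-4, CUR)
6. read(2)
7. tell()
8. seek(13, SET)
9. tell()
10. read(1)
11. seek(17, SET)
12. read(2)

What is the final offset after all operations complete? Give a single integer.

Answer: 19

Derivation:
After 1 (read(7)): returned 'S2HXAZL', offset=7
After 2 (seek(17, SET)): offset=17
After 3 (read(8)): returned '5DAYX3XI', offset=25
After 4 (tell()): offset=25
After 5 (seek(-4, CUR)): offset=21
After 6 (read(2)): returned 'X3', offset=23
After 7 (tell()): offset=23
After 8 (seek(13, SET)): offset=13
After 9 (tell()): offset=13
After 10 (read(1)): returned 'I', offset=14
After 11 (seek(17, SET)): offset=17
After 12 (read(2)): returned '5D', offset=19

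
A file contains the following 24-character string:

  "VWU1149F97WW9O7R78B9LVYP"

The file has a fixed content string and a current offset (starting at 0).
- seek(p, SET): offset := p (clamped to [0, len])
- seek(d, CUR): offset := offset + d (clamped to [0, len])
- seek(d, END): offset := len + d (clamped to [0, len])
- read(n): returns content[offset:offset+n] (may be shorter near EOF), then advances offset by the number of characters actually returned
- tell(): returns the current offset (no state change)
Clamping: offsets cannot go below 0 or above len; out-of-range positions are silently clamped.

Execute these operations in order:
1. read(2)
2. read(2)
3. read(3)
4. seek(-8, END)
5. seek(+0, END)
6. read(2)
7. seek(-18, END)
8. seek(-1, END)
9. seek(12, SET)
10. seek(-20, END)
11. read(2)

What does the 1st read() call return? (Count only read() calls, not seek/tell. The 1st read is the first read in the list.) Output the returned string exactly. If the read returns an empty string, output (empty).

Answer: VW

Derivation:
After 1 (read(2)): returned 'VW', offset=2
After 2 (read(2)): returned 'U1', offset=4
After 3 (read(3)): returned '149', offset=7
After 4 (seek(-8, END)): offset=16
After 5 (seek(+0, END)): offset=24
After 6 (read(2)): returned '', offset=24
After 7 (seek(-18, END)): offset=6
After 8 (seek(-1, END)): offset=23
After 9 (seek(12, SET)): offset=12
After 10 (seek(-20, END)): offset=4
After 11 (read(2)): returned '14', offset=6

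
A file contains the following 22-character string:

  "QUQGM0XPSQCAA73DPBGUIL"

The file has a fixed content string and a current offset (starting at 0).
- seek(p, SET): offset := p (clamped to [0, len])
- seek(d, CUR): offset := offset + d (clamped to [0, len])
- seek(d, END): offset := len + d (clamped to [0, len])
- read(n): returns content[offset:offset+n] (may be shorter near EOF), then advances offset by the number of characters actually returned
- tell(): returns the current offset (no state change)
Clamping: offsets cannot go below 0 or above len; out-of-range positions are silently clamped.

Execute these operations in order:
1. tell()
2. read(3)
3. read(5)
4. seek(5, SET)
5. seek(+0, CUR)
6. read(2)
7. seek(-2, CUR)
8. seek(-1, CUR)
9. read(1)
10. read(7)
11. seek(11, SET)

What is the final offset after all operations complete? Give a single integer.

After 1 (tell()): offset=0
After 2 (read(3)): returned 'QUQ', offset=3
After 3 (read(5)): returned 'GM0XP', offset=8
After 4 (seek(5, SET)): offset=5
After 5 (seek(+0, CUR)): offset=5
After 6 (read(2)): returned '0X', offset=7
After 7 (seek(-2, CUR)): offset=5
After 8 (seek(-1, CUR)): offset=4
After 9 (read(1)): returned 'M', offset=5
After 10 (read(7)): returned '0XPSQCA', offset=12
After 11 (seek(11, SET)): offset=11

Answer: 11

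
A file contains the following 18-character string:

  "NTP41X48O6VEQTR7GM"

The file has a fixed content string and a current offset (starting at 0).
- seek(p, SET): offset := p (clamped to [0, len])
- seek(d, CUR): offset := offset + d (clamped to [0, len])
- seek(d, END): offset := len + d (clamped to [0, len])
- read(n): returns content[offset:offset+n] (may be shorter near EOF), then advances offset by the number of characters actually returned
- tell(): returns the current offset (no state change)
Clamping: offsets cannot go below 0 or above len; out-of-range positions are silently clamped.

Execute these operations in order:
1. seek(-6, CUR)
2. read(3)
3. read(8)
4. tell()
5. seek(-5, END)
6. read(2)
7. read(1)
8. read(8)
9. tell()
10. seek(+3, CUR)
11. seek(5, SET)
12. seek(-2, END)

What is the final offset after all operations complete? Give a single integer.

Answer: 16

Derivation:
After 1 (seek(-6, CUR)): offset=0
After 2 (read(3)): returned 'NTP', offset=3
After 3 (read(8)): returned '41X48O6V', offset=11
After 4 (tell()): offset=11
After 5 (seek(-5, END)): offset=13
After 6 (read(2)): returned 'TR', offset=15
After 7 (read(1)): returned '7', offset=16
After 8 (read(8)): returned 'GM', offset=18
After 9 (tell()): offset=18
After 10 (seek(+3, CUR)): offset=18
After 11 (seek(5, SET)): offset=5
After 12 (seek(-2, END)): offset=16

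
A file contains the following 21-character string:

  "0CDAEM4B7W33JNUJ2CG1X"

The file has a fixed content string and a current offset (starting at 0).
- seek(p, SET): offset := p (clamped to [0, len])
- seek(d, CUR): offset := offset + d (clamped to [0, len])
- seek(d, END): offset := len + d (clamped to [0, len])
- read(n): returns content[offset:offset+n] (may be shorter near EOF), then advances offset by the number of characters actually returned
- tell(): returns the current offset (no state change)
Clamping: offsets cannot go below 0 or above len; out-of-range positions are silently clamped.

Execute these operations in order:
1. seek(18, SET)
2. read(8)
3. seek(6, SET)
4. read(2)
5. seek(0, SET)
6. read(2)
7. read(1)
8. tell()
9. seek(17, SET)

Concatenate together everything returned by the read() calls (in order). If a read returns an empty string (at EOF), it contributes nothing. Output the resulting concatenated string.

After 1 (seek(18, SET)): offset=18
After 2 (read(8)): returned 'G1X', offset=21
After 3 (seek(6, SET)): offset=6
After 4 (read(2)): returned '4B', offset=8
After 5 (seek(0, SET)): offset=0
After 6 (read(2)): returned '0C', offset=2
After 7 (read(1)): returned 'D', offset=3
After 8 (tell()): offset=3
After 9 (seek(17, SET)): offset=17

Answer: G1X4B0CD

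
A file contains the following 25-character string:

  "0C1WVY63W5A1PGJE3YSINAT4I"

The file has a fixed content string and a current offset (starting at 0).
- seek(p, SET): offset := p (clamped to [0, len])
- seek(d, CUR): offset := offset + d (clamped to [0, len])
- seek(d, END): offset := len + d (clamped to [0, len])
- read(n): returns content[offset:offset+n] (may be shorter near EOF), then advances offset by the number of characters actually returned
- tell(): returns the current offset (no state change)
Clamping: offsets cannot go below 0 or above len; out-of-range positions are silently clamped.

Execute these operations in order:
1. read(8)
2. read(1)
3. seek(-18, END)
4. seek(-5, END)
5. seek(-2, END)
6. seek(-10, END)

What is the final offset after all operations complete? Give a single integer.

Answer: 15

Derivation:
After 1 (read(8)): returned '0C1WVY63', offset=8
After 2 (read(1)): returned 'W', offset=9
After 3 (seek(-18, END)): offset=7
After 4 (seek(-5, END)): offset=20
After 5 (seek(-2, END)): offset=23
After 6 (seek(-10, END)): offset=15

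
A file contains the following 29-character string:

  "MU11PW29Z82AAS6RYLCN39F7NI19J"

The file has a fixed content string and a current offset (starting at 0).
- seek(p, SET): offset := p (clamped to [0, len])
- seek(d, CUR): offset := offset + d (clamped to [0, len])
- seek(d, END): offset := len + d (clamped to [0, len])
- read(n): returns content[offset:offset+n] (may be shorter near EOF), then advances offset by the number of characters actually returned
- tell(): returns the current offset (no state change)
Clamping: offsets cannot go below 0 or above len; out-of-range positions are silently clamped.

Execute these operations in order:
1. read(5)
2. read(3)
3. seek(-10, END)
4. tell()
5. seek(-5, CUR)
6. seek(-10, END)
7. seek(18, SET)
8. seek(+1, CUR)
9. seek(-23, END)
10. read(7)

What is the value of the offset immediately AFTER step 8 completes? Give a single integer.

After 1 (read(5)): returned 'MU11P', offset=5
After 2 (read(3)): returned 'W29', offset=8
After 3 (seek(-10, END)): offset=19
After 4 (tell()): offset=19
After 5 (seek(-5, CUR)): offset=14
After 6 (seek(-10, END)): offset=19
After 7 (seek(18, SET)): offset=18
After 8 (seek(+1, CUR)): offset=19

Answer: 19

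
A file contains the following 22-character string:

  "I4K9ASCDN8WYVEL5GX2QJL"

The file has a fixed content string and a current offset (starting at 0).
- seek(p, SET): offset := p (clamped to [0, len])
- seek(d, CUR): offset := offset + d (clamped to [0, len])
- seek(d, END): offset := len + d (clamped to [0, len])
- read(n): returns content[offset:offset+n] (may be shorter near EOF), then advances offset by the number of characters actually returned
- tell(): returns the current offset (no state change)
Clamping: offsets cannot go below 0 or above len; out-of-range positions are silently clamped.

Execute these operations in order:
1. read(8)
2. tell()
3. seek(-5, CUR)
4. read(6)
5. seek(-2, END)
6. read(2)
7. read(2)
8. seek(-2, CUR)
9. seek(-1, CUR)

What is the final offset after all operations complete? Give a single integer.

Answer: 19

Derivation:
After 1 (read(8)): returned 'I4K9ASCD', offset=8
After 2 (tell()): offset=8
After 3 (seek(-5, CUR)): offset=3
After 4 (read(6)): returned '9ASCDN', offset=9
After 5 (seek(-2, END)): offset=20
After 6 (read(2)): returned 'JL', offset=22
After 7 (read(2)): returned '', offset=22
After 8 (seek(-2, CUR)): offset=20
After 9 (seek(-1, CUR)): offset=19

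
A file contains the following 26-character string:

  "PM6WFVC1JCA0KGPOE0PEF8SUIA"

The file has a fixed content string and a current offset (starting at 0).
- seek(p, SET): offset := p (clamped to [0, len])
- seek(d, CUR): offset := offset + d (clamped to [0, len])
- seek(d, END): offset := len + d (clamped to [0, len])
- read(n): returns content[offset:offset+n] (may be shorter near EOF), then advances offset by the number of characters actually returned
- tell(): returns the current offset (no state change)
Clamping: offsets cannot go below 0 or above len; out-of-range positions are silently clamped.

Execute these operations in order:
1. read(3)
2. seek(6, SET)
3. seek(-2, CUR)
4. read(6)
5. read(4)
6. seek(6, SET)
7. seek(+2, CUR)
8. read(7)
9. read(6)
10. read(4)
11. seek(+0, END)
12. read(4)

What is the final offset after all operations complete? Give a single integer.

Answer: 26

Derivation:
After 1 (read(3)): returned 'PM6', offset=3
After 2 (seek(6, SET)): offset=6
After 3 (seek(-2, CUR)): offset=4
After 4 (read(6)): returned 'FVC1JC', offset=10
After 5 (read(4)): returned 'A0KG', offset=14
After 6 (seek(6, SET)): offset=6
After 7 (seek(+2, CUR)): offset=8
After 8 (read(7)): returned 'JCA0KGP', offset=15
After 9 (read(6)): returned 'OE0PEF', offset=21
After 10 (read(4)): returned '8SUI', offset=25
After 11 (seek(+0, END)): offset=26
After 12 (read(4)): returned '', offset=26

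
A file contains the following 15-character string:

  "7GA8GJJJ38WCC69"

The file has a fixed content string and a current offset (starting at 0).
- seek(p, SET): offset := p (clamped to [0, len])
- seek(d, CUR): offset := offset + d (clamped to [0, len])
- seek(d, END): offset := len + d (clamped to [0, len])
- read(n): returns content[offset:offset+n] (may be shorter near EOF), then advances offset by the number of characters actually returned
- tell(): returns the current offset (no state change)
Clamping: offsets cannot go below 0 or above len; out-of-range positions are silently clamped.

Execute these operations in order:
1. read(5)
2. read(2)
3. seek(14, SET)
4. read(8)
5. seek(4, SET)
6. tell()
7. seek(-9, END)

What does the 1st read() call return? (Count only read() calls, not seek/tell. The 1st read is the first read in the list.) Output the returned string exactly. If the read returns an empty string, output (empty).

After 1 (read(5)): returned '7GA8G', offset=5
After 2 (read(2)): returned 'JJ', offset=7
After 3 (seek(14, SET)): offset=14
After 4 (read(8)): returned '9', offset=15
After 5 (seek(4, SET)): offset=4
After 6 (tell()): offset=4
After 7 (seek(-9, END)): offset=6

Answer: 7GA8G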